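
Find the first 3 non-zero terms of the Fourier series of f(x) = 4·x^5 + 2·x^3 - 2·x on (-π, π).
(-156·π^2 + 8·π^4 + 932)·sin(x) + (-4·π^4 - 25 + 18·π^2)·sin(2·x) + (-124·π^2/27 + 140/81 + 8·π^4/3)·sin(3·x)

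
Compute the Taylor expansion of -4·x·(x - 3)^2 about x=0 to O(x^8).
-4·x^3 + 24·x^2 - 36·x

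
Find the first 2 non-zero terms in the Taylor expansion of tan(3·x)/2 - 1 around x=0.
3·x/2 - 1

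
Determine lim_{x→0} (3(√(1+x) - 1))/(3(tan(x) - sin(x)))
Both numerator and denominator → 0 as x → 0; this is a 0/0 indeterminate form.
Expand each to leading order near x = 0: numerator ~ 3·x/2, denominator ~ 3·x^3/2.
The limit of the ratio is ∞.

Final answer: ∞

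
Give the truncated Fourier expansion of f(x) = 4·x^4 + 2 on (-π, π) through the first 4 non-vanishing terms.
(192 - 32·π^2)·cos(x) + (-12 + 8·π^2)·cos(2·x) + (64/27 - 32·π^2/9)·cos(3·x) + 2 + 4·π^4/5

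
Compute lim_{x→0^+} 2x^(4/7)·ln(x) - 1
The product is a 0·∞ indeterminate form at x → 0⁺.
Rewrite the product as 2·ln(x) / x^(-4/7) and apply L'Hôpital, or use the standard hierarchy x^(-4/7) ≫ |ln x| as x → 0⁺.
The indeterminate product → 0, so the limit = -1.

Final answer: -1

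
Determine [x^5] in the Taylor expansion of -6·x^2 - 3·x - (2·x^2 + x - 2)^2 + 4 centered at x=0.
Expand to order 5: -6·x^2 - 3·x - (2·x^2 + x - 2)^2 + 4 = -4·x^4 - 4·x^3 + x^2 + x + O(x^6).
The coefficient of x^5 is 0.

Final answer: 0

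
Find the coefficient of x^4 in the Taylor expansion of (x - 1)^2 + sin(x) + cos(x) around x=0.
Expand to order 4: (x - 1)^2 + sin(x) + cos(x) = x^4/24 - x^3/6 + x^2/2 - x + 2 + O(x^5).
The coefficient of x^4 is 1/24.

Final answer: 1/24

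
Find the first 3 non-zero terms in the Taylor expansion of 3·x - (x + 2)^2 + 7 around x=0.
-x^2 - x + 3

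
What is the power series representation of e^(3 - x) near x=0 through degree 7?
-x^7·e^(3)/5040 + x^6·e^(3)/720 - x^5·e^(3)/120 + x^4·e^(3)/24 - x^3·e^(3)/6 + x^2·e^(3)/2 - x·e^(3) + e^(3)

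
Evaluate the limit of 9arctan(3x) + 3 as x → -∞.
Evaluate the dominant behaviour as x → -∞; each term tends to a finite value or vanishes.
Limit = 3 - 9·π/2.

Final answer: 3 - 9·π/2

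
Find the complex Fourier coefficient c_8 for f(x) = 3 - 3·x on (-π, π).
Compute the real Fourier coefficients first: a_8 = 0, b_8 = 3/4.
Then c_8 = (a_8 − i·b_8)/2 = -3·i/8.

Final answer: -3·i/8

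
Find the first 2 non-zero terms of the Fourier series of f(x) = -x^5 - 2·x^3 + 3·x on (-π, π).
(-210 - 2·π^4 + 36·π^2)·sin(x) + (-3·π^2 + 3/2 + π^4)·sin(2·x)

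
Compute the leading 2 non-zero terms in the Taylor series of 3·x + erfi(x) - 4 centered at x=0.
x·(2/√(π) + 3) - 4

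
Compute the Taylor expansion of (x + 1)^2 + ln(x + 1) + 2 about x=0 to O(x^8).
x^7/7 - x^6/6 + x^5/5 - x^4/4 + x^3/3 + x^2/2 + 3·x + 3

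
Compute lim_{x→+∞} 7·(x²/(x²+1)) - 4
Evaluate the dominant behaviour as x → +∞; each term tends to a finite value or vanishes.
Limit = 3.

Final answer: 3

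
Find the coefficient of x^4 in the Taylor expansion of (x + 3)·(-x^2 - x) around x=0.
Expand to order 4: (x + 3)·(-x^2 - x) = -x^3 - 4·x^2 - 3·x + O(x^5).
The coefficient of x^4 is 0.

Final answer: 0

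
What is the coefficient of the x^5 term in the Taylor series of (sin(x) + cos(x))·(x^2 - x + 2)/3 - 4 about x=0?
Expand to order 5: (sin(x) + cos(x))·(x^2 - x + 2)/3 - 4 = -23·x^5/360 - x^4/12 + 7·x^3/18 - x^2/3 + x/3 - 10/3 + O(x^6).
The coefficient of x^5 is -23/360.

Final answer: -23/360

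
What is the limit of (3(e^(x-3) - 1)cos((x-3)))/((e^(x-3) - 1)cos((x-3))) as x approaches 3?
Both numerator and denominator → 0 as x → 3; this is a 0/0 indeterminate form.
Expand each to leading order near x = 3: numerator ~ 3·(x - 3), denominator ~ (x - 3).
The limit of the ratio is 3.

Final answer: 3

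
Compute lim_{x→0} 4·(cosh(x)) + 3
Direct substitution at x = 0 gives 7.

Final answer: 7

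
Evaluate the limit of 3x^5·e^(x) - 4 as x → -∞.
The product is a 0·∞ indeterminate form at x → -∞.
Rewrite the product as 3x^5 / e^(-x) (an ∞/∞ form) and apply L'Hôpital, or use the standard hierarchy e^(|x|) ≫ |x^5| as x → -∞.
The indeterminate product → 0, so the limit = -4.

Final answer: -4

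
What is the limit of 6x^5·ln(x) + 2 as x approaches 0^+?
The product is a 0·∞ indeterminate form at x → 0⁺.
Rewrite the product as 6·ln(x) / x^(-5) and apply L'Hôpital, or use the standard hierarchy x^(-5) ≫ |ln x| as x → 0⁺.
The indeterminate product → 0, so the limit = 2.

Final answer: 2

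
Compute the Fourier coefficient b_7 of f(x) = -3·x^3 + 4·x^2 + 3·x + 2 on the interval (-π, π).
b_7 = (1/π) ∫_{-π}^{π} f(x)·sin(7x) dx.
Evaluate the integral (use parity and integration by parts as needed): b_7 = 330/343 - 6·π^2/7.

Final answer: 330/343 - 6·π^2/7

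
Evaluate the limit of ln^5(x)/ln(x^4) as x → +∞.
This is an ∞/∞ indeterminate form as x → +∞.
Write ln(x^4) = 4·ln(x), reducing the quotient to ln^4(x)/4 → ∞.
Limit = ∞.

Final answer: ∞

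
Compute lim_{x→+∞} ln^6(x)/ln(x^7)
This is an ∞/∞ indeterminate form as x → +∞.
Write ln(x^7) = 7·ln(x), reducing the quotient to ln^5(x)/7 → ∞.
Limit = ∞.

Final answer: ∞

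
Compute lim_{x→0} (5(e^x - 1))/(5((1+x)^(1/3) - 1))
Both numerator and denominator → 0 as x → 0; this is a 0/0 indeterminate form.
Expand each to leading order near x = 0: numerator ~ 5·x, denominator ~ 5·x/3.
The limit of the ratio is 3.

Final answer: 3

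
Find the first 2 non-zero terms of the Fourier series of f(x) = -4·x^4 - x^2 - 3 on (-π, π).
(-188 + 32·π^2)·cos(x) - 4·π^4/5 - π^2/3 - 3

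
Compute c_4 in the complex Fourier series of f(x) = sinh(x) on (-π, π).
Compute the real Fourier coefficients first: a_4 = 0, b_4 = -8·sinh(π)/(17·π).
Then c_4 = (a_4 − i·b_4)/2 = 4·i·sinh(π)/(17·π).

Final answer: 4·i·sinh(π)/(17·π)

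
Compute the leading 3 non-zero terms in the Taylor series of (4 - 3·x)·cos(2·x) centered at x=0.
-8·x^2 - 3·x + 4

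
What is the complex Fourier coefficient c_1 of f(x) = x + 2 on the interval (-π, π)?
Compute the real Fourier coefficients first: a_1 = 0, b_1 = 2.
Then c_1 = (a_1 − i·b_1)/2 = -i.

Final answer: -i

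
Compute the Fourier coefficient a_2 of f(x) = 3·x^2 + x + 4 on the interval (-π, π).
a_2 = (1/π) ∫_{-π}^{π} f(x)·cos(2x) dx.
Evaluate the integral (use parity and integration by parts as needed): a_2 = 3.

Final answer: 3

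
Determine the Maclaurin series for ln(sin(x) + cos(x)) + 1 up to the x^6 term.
-32·x^6/45 + 2·x^5/3 - 2·x^4/3 + 2·x^3/3 - x^2 + x + 1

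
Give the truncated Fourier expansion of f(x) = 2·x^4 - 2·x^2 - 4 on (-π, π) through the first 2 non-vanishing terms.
(104 - 16·π^2)·cos(x) - 2·π^2/3 - 4 + 2·π^4/5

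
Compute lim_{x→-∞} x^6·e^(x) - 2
The product is a 0·∞ indeterminate form at x → -∞.
Rewrite the product as x^6 / e^(-x) (an ∞/∞ form) and apply L'Hôpital, or use the standard hierarchy e^(|x|) ≫ |x^6| as x → -∞.
The indeterminate product → 0, so the limit = -2.

Final answer: -2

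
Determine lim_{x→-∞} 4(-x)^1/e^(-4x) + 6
The quotient is an ∞/∞ indeterminate form as x → -∞.
Compare growth rates of the dominant terms (exponentials ≫ polynomials ≫ logarithms), or apply L'Hôpital's rule; the quotient → 0.
Adding the constant: 0 + 6 = 6. Limit = 6.

Final answer: 6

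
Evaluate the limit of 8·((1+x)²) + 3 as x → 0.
Direct substitution at x = 0 gives 11.

Final answer: 11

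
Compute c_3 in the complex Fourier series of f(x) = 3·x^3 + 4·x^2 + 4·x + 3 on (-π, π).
Compute the real Fourier coefficients first: a_3 = -16/9, b_3 = 4/3 + 2·π^2.
Then c_3 = (a_3 − i·b_3)/2 = -8/9 - i·π^2 - 2·i/3.

Final answer: -8/9 - i·π^2 - 2·i/3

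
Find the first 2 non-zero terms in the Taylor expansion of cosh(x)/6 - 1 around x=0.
x^2/12 - 5/6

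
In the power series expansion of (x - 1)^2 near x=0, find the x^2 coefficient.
Expand to order 2: (x - 1)^2 = x^2 - 2·x + 1 + O(x^3).
The coefficient of x^2 is 1.

Final answer: 1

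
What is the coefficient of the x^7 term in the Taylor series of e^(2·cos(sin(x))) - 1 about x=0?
Expand to order 7: e^(2·cos(sin(x))) - 1 = -247·x^6·e^(2)/360 + 11·x^4·e^(2)/12 - x^2·e^(2) - 1 + e^(2) + O(x^8).
The coefficient of x^7 is 0.

Final answer: 0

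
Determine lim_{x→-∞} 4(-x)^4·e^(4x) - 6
The product is a 0·∞ indeterminate form at x → -∞.
Rewrite the product as 4(-x)^4 / e^(-4x) (an ∞/∞ form) and apply L'Hôpital, or use the standard hierarchy e^(4|x|) ≫ |(-x)^4| as x → -∞.
The indeterminate product → 0, so the limit = -6.

Final answer: -6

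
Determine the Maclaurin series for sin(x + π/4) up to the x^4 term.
√(2)·x^4/48 - √(2)·x^3/12 - √(2)·x^2/4 + √(2)·x/2 + √(2)/2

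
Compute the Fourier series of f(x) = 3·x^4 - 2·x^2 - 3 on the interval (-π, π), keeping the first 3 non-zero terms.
(152 - 24·π^2)·cos(x) + (-11 + 6·π^2)·cos(2·x) - 2·π^2/3 - 3 + 3·π^4/5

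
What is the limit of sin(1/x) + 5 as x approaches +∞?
Evaluate the dominant behaviour as x → +∞; each term tends to a finite value or vanishes.
Limit = 5.

Final answer: 5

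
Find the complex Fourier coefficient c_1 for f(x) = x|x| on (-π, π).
Compute the real Fourier coefficients first: a_1 = 0, b_1 = (-8 + 2·π^2)/π.
Then c_1 = (a_1 − i·b_1)/2 = -i·π + 4·i/π.

Final answer: -i·π + 4·i/π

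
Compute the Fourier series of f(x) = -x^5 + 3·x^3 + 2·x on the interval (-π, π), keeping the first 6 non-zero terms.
(-272 - 2·π^4 + 46·π^2)·sin(x) + (-8·π^2 + 10 + π^4)·sin(2·x) + (-2·π^4/3 - 80/81 + 94·π^2/27)·sin(3·x) + (-17·π^2/8 - 13/64 + π^4/2)·sin(4·x) + (-2·π^4/5 + 272/625 + 38·π^2/25)·sin(5·x) + (-32·π^2/27 - 38/81 + π^4/3)·sin(6·x)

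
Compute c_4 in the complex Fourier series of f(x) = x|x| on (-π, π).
Compute the real Fourier coefficients first: a_4 = 0, b_4 = -π/2.
Then c_4 = (a_4 − i·b_4)/2 = i·π/4.

Final answer: i·π/4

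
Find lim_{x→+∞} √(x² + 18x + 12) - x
This is an ∞ − ∞ indeterminate form.
Multiply and divide by the conjugate √(x²+18x + 12) + x; the x² terms cancel, leaving (18x + 12)/(√(x²+18x + 12)+x) → 18/2 = 9.
Limit = 9.

Final answer: 9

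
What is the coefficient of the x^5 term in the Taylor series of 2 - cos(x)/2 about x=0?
Expand to order 5: 2 - cos(x)/2 = -x^4/48 + x^2/4 + 3/2 + O(x^6).
The coefficient of x^5 is 0.

Final answer: 0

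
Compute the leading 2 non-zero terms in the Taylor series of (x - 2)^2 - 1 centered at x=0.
3 - 4·x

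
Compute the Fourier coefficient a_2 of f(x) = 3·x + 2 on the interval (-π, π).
a_2 = (1/π) ∫_{-π}^{π} f(x)·cos(2x) dx.
Evaluate the integral (use parity and integration by parts as needed): a_2 = 0.

Final answer: 0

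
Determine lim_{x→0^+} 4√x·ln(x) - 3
The product is a 0·∞ indeterminate form at x → 0⁺.
Rewrite the product as 4·ln(x) / x^(-1/2) and apply L'Hôpital, or use the standard hierarchy x^(-1/2) ≫ |ln x| as x → 0⁺.
The indeterminate product → 0, so the limit = -3.

Final answer: -3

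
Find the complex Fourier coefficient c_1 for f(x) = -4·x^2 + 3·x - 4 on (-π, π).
Compute the real Fourier coefficients first: a_1 = 16, b_1 = 6.
Then c_1 = (a_1 − i·b_1)/2 = 8 - 3·i.

Final answer: 8 - 3·i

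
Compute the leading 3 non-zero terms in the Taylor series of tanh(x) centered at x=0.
2·x^5/15 - x^3/3 + x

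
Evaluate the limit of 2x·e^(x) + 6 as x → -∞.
The product is a 0·∞ indeterminate form at x → -∞.
Rewrite the product as 2x / e^(-x) (an ∞/∞ form) and apply L'Hôpital, or use the standard hierarchy e^(|x|) ≫ |x| as x → -∞.
The indeterminate product → 0, so the limit = 6.

Final answer: 6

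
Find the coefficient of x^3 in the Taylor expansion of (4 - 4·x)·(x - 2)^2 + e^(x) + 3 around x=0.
Expand to order 3: (4 - 4·x)·(x - 2)^2 + e^(x) + 3 = -23·x^3/6 + 41·x^2/2 - 31·x + 20 + O(x^4).
The coefficient of x^3 is -23/6.

Final answer: -23/6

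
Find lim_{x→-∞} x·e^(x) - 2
The product is a 0·∞ indeterminate form at x → -∞.
Rewrite the product as x / e^(-x) (an ∞/∞ form) and apply L'Hôpital, or use the standard hierarchy e^(|x|) ≫ |x| as x → -∞.
The indeterminate product → 0, so the limit = -2.

Final answer: -2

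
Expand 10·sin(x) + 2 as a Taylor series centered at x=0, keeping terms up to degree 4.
-5·x^3/3 + 10·x + 2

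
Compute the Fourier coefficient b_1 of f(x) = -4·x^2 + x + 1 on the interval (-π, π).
b_1 = (1/π) ∫_{-π}^{π} f(x)·sin(1x) dx.
Evaluate the integral (use parity and integration by parts as needed): b_1 = 2.

Final answer: 2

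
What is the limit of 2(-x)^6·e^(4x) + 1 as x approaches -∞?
The product is a 0·∞ indeterminate form at x → -∞.
Rewrite the product as 2(-x)^6 / e^(-4x) (an ∞/∞ form) and apply L'Hôpital, or use the standard hierarchy e^(4|x|) ≫ |(-x)^6| as x → -∞.
The indeterminate product → 0, so the limit = 1.

Final answer: 1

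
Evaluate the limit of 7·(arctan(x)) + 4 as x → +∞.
Evaluate the dominant behaviour as x → +∞; each term tends to a finite value or vanishes.
Limit = 4 + 7·π/2.

Final answer: 4 + 7·π/2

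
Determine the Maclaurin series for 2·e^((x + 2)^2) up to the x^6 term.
1847·x^6·e^(4)/45 + 212·x^5·e^(4)/5 + 115·x^4·e^(4)/3 + 88·x^3·e^(4)/3 + 18·x^2·e^(4) + 8·x·e^(4) + 2·e^(4)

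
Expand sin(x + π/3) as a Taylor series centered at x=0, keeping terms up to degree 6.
-√(3)·x^6/1440 + x^5/240 + √(3)·x^4/48 - x^3/12 - √(3)·x^2/4 + x/2 + √(3)/2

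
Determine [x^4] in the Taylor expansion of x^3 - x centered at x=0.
Expand to order 4: x^3 - x = x^3 - x + O(x^5).
The coefficient of x^4 is 0.

Final answer: 0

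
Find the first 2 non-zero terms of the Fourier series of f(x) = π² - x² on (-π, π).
4·cos(x) + 2·π^2/3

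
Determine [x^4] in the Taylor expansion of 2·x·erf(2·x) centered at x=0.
Expand to order 4: 2·x·erf(2·x) = -32·x^4/(3·√(π)) + 8·x^2/√(π) + O(x^5).
The coefficient of x^4 is -32/(3·√(π)).

Final answer: -32/(3·√(π))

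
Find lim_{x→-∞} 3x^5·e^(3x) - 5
The product is a 0·∞ indeterminate form at x → -∞.
Rewrite the product as 3x^5 / e^(-3x) (an ∞/∞ form) and apply L'Hôpital, or use the standard hierarchy e^(3|x|) ≫ |x^5| as x → -∞.
The indeterminate product → 0, so the limit = -5.

Final answer: -5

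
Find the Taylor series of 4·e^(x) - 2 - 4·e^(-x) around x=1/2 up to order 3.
(-4 - 2·e^(1/2) + 4·e)·e^(-1/2) + (4 + 4·e)·e^(-1/2)·(x - 1/2) + (-2 + 2·e)·e^(-1/2)·(x - 1/2)^2 + (2 + 2·e)·e^(-1/2)·(x - 1/2)^3/3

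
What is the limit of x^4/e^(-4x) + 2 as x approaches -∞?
The quotient is an ∞/∞ indeterminate form as x → -∞.
Compare growth rates of the dominant terms (exponentials ≫ polynomials ≫ logarithms), or apply L'Hôpital's rule; the quotient → 0.
Adding the constant: 0 + 2 = 2. Limit = 2.

Final answer: 2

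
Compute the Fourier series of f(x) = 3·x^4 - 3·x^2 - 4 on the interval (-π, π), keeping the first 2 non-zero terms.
(156 - 24·π^2)·cos(x) - π^2 - 4 + 3·π^4/5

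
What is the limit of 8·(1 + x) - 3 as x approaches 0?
Direct substitution at x = 0 gives 5.

Final answer: 5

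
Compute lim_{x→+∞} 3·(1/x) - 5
Evaluate the dominant behaviour as x → +∞; each term tends to a finite value or vanishes.
Limit = -5.

Final answer: -5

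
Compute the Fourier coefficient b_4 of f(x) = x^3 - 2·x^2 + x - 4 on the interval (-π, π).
b_4 = (1/π) ∫_{-π}^{π} f(x)·sin(4x) dx.
Evaluate the integral (use parity and integration by parts as needed): b_4 = -π^2/2 - 5/16.

Final answer: -π^2/2 - 5/16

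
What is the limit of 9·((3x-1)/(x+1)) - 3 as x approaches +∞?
Evaluate the dominant behaviour as x → +∞; each term tends to a finite value or vanishes.
Limit = 24.

Final answer: 24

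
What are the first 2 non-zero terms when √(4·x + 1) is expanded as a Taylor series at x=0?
2·x + 1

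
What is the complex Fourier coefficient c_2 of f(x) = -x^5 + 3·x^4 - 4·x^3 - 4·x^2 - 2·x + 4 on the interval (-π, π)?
Compute the real Fourier coefficients first: a_2 = -13 + 6·π^2, b_2 = -π^2 + 7/2 + π^4.
Then c_2 = (a_2 − i·b_2)/2 = -13/2 + 3·π^2 - i·π^4/2 - 7·i/4 + i·π^2/2.

Final answer: -13/2 + 3·π^2 - i·π^4/2 - 7·i/4 + i·π^2/2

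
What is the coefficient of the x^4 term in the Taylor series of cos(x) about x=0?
Expand to order 4: cos(x) = x^4/24 - x^2/2 + 1 + O(x^5).
The coefficient of x^4 is 1/24.

Final answer: 1/24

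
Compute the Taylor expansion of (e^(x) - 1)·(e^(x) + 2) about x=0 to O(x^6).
11·x^5/40 + 17·x^4/24 + 3·x^3/2 + 5·x^2/2 + 3·x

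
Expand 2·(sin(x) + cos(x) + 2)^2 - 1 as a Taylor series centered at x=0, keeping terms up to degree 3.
-4·x^3 - 4·x^2 + 12·x + 17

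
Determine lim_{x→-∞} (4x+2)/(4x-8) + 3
Evaluate the dominant behaviour as x → -∞; each term tends to a finite value or vanishes.
Limit = 4.

Final answer: 4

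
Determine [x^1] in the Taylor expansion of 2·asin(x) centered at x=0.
Expand to order 1: 2·asin(x) = 2·x + O(x^2).
The coefficient of x^1 is 2.

Final answer: 2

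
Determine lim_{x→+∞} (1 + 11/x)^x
As x → +∞: this is the defining limit (1 + 11/x)^x → e^11.
Limit = e^(11).

Final answer: e^(11)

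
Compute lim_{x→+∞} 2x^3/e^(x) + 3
The quotient is an ∞/∞ indeterminate form as x → +∞.
The exponential denominator e^(x) dominates the polynomial numerator (e^x ≫ x^3 as x → ∞), so the quotient → 0.
Adding the constant: 0 + 3 = 3. Limit = 3.

Final answer: 3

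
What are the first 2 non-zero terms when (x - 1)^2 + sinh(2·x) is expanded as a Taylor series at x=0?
x^2 + 1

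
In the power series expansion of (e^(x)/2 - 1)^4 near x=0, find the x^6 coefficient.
Expand to order 6: (e^(x)/2 - 1)^4 = -29·x^6/1440 - 23·x^5/240 - 5·x^4/48 + x^3/12 + x^2/4 - x/4 + 1/16 + O(x^7).
The coefficient of x^6 is -29/1440.

Final answer: -29/1440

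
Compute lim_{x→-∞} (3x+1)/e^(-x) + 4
The quotient is an ∞/∞ indeterminate form as x → -∞.
Compare growth rates of the dominant terms (exponentials ≫ polynomials ≫ logarithms), or apply L'Hôpital's rule; the quotient → 0.
Adding the constant: 0 + 4 = 4. Limit = 4.

Final answer: 4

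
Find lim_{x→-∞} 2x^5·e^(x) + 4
The product is a 0·∞ indeterminate form at x → -∞.
Rewrite the product as 2x^5 / e^(-x) (an ∞/∞ form) and apply L'Hôpital, or use the standard hierarchy e^(|x|) ≫ |x^5| as x → -∞.
The indeterminate product → 0, so the limit = 4.

Final answer: 4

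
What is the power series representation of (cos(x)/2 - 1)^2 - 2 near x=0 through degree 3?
x^2/4 - 7/4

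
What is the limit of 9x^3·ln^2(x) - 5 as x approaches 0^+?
The product is a 0·∞ indeterminate form at x → 0⁺.
Rewrite the product as 9·ln^2(x) / x^(-3) and apply L'Hôpital, or use the standard hierarchy x^(-3) ≫ |ln x|^2 as x → 0⁺.
The indeterminate product → 0, so the limit = -5.

Final answer: -5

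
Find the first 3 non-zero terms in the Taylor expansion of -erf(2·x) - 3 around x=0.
16·x^3/(3·√(π)) - 4·x/√(π) - 3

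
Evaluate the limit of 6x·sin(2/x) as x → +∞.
As x → +∞: let u = 2/x → 0⁺; then 6·x·sin(2/x) = 6·2·sin(u)/u → 6·2·1 = 12.
Limit = 12.

Final answer: 12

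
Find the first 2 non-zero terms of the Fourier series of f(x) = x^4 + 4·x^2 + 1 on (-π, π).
(32 - 8·π^2)·cos(x) + 1 + 4·π^2/3 + π^4/5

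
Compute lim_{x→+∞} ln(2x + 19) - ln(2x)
This is an ∞ − ∞ indeterminate form.
Combine the logarithms: ln(2x+19) − ln(2x) = ln((2x+19)/(2x)) = ln(1 + 19/(2x)) → ln(1) = 0.
Limit = 0.

Final answer: 0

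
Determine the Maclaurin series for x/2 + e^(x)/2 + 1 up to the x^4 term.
x^4/48 + x^3/12 + x^2/4 + x + 3/2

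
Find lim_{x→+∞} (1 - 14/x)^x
As x → +∞: this is the defining limit (1 - 14/x)^x → e^(-14).
Limit = e^(-14).

Final answer: e^(-14)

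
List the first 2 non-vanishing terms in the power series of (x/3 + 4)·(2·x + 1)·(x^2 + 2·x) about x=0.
62·x^2/3 + 8·x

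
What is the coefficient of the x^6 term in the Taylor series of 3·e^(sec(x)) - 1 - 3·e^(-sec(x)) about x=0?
Expand to order 6: 3·e^(sec(x)) - 1 - 3·e^(-sec(x)) = x^6·(e^(-1)/240 + 151·e/240) + x^4·(e^(-1)/4 + e) + x^2·(3·e^(-1)/2 + 3·e/2) - 3·e^(-1) - 1 + 3·e + O(x^7).
The coefficient of x^6 is e^(-1)/240 + 151·e/240.

Final answer: e^(-1)/240 + 151·e/240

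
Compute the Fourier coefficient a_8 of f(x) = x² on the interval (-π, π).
a_8 = (1/π) ∫_{-π}^{π} f(x)·cos(8x) dx.
Evaluate the integral (use parity and integration by parts as needed): a_8 = 1/16.

Final answer: 1/16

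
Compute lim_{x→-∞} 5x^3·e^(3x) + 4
The product is a 0·∞ indeterminate form at x → -∞.
Rewrite the product as 5x^3 / e^(-3x) (an ∞/∞ form) and apply L'Hôpital, or use the standard hierarchy e^(3|x|) ≫ |x^3| as x → -∞.
The indeterminate product → 0, so the limit = 4.

Final answer: 4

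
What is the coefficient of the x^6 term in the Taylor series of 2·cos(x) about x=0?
Expand to order 6: 2·cos(x) = -x^6/360 + x^4/12 - x^2 + 2 + O(x^7).
The coefficient of x^6 is -1/360.

Final answer: -1/360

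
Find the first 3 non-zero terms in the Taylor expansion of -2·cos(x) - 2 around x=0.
-x^4/12 + x^2 - 4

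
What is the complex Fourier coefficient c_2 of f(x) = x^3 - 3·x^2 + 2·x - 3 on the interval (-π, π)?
Compute the real Fourier coefficients first: a_2 = -3, b_2 = -π^2 - 1/2.
Then c_2 = (a_2 − i·b_2)/2 = -3/2 + i/4 + i·π^2/2.

Final answer: -3/2 + i/4 + i·π^2/2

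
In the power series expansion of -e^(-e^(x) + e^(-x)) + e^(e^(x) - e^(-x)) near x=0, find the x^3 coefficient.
Expand to order 3: -e^(-e^(x) + e^(-x)) + e^(e^(x) - e^(-x)) = 10·x^3/3 + 4·x + O(x^4).
The coefficient of x^3 is 10/3.

Final answer: 10/3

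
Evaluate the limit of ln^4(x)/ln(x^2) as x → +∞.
This is an ∞/∞ indeterminate form as x → +∞.
Write ln(x^2) = 2·ln(x), reducing the quotient to ln^3(x)/2 → ∞.
Limit = ∞.

Final answer: ∞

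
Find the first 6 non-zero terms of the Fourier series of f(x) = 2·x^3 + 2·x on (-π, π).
(-20 + 4·π^2)·sin(x) + (1 - 2·π^2)·sin(2·x) + (4/9 + 4·π^2/3)·sin(3·x) + (-π^2 - 5/8)·sin(4·x) + (76/125 + 4·π^2/5)·sin(5·x) + (-2·π^2/3 - 5/9)·sin(6·x)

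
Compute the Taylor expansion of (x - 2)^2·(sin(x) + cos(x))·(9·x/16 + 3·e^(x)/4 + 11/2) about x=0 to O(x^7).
-161·x^6/1440 - 93·x^5/80 + 163·x^4/48 + 409·x^3/48 - 119·x^2/4 + 21·x/4 + 25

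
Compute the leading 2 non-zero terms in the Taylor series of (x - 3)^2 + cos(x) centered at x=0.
10 - 6·x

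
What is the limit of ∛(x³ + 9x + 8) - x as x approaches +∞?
This is an ∞ − ∞ indeterminate form.
Multiply by (A² + AB + B²)/(A² + AB + B²) where A = ∛(x³+9x + 8), B = x to use A³ − B³ = (A−B)(A²+AB+B²); the x³ terms cancel, leaving (9x + 8)/(A²+AB+B²) with denominator ~ 3x², so the limit is 0.
Limit = 0.

Final answer: 0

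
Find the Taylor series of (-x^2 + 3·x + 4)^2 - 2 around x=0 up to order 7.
x^4 - 6·x^3 + x^2 + 24·x + 14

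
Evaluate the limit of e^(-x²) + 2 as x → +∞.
Evaluate the dominant behaviour as x → +∞; each term tends to a finite value or vanishes.
Limit = 2.

Final answer: 2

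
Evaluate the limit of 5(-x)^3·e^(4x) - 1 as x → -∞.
The product is a 0·∞ indeterminate form at x → -∞.
Rewrite the product as 5(-x)^3 / e^(-4x) (an ∞/∞ form) and apply L'Hôpital, or use the standard hierarchy e^(4|x|) ≫ |(-x)^3| as x → -∞.
The indeterminate product → 0, so the limit = -1.

Final answer: -1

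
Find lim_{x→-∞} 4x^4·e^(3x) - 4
The product is a 0·∞ indeterminate form at x → -∞.
Rewrite the product as 4x^4 / e^(-3x) (an ∞/∞ form) and apply L'Hôpital, or use the standard hierarchy e^(3|x|) ≫ |x^4| as x → -∞.
The indeterminate product → 0, so the limit = -4.

Final answer: -4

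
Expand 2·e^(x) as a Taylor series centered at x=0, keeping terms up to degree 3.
x^3/3 + x^2 + 2·x + 2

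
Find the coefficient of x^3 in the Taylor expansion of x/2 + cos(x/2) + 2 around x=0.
Expand to order 3: x/2 + cos(x/2) + 2 = -x^2/8 + x/2 + 3 + O(x^4).
The coefficient of x^3 is 0.

Final answer: 0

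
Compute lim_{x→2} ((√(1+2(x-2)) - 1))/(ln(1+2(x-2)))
Both numerator and denominator → 0 as x → 2; this is a 0/0 indeterminate form.
Expand each to leading order near x = 2: numerator ~ (x - 2), denominator ~ 2·(x - 2).
The limit of the ratio is 1/2.

Final answer: 1/2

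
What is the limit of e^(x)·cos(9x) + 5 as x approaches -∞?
Evaluate the dominant behaviour as x → -∞; each term tends to a finite value or vanishes.
Limit = 5.

Final answer: 5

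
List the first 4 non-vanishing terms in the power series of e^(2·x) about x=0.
4·x^3/3 + 2·x^2 + 2·x + 1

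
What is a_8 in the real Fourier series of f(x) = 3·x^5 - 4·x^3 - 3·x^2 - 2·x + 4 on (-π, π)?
a_8 = (1/π) ∫_{-π}^{π} f(x)·cos(8x) dx.
Evaluate the integral (use parity and integration by parts as needed): a_8 = -3/16.

Final answer: -3/16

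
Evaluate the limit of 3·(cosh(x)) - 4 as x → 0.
Direct substitution at x = 0 gives -1.

Final answer: -1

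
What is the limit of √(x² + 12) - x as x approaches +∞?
This is an ∞ − ∞ indeterminate form.
Multiply and divide by the conjugate √(x²+12) + x; the x² terms cancel, leaving 12/(√(x²+12)+x) → 0.
Limit = 0.

Final answer: 0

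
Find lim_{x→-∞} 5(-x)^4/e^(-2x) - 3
The quotient is an ∞/∞ indeterminate form as x → -∞.
Compare growth rates of the dominant terms (exponentials ≫ polynomials ≫ logarithms), or apply L'Hôpital's rule; the quotient → 0.
Adding the constant: 0 - 3 = -3. Limit = -3.

Final answer: -3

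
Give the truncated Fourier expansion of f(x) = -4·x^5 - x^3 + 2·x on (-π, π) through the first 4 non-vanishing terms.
(-944 - 8·π^4 + 158·π^2)·sin(x) + (-19·π^2 + 53/2 + 4·π^4)·sin(2·x) + (-8·π^4/3 - 176/81 + 142·π^2/27)·sin(3·x) + (-2·π^2 - 1/4 + 2·π^4)·sin(4·x)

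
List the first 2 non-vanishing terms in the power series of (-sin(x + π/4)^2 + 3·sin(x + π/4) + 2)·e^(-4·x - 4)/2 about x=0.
x·(-7·e^(-4)/2 - 9·√(2)·e^(-4)/4) + 3·e^(-4)/4 + 3·√(2)·e^(-4)/4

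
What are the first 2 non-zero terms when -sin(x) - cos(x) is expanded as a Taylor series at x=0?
-x - 1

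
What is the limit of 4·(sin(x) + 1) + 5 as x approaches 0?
Direct substitution at x = 0 gives 9.

Final answer: 9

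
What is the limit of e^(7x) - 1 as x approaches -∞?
Evaluate the dominant behaviour as x → -∞; each term tends to a finite value or vanishes.
Limit = -1.

Final answer: -1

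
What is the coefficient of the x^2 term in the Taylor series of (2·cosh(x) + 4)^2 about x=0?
Expand to order 2: (2·cosh(x) + 4)^2 = 12·x^2 + 36 + O(x^3).
The coefficient of x^2 is 12.

Final answer: 12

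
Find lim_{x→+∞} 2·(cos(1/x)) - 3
Evaluate the dominant behaviour as x → +∞; each term tends to a finite value or vanishes.
Limit = -1.

Final answer: -1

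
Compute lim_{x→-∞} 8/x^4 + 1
Evaluate the dominant behaviour as x → -∞; each term tends to a finite value or vanishes.
Limit = 1.

Final answer: 1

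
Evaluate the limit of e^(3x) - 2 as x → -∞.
Evaluate the dominant behaviour as x → -∞; each term tends to a finite value or vanishes.
Limit = -2.

Final answer: -2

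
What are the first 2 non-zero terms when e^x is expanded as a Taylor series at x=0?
x + 1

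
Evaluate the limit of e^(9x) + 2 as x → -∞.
Evaluate the dominant behaviour as x → -∞; each term tends to a finite value or vanishes.
Limit = 2.

Final answer: 2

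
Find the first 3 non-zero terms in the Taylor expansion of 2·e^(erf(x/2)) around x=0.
x^2/π + 2·x/√(π) + 2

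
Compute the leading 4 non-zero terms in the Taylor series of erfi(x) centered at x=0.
x^7/(21·√(π)) + x^5/(5·√(π)) + 2·x^3/(3·√(π)) + 2·x/√(π)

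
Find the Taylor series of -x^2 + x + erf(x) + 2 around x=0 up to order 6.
x^5/(5·√(π)) - 2·x^3/(3·√(π)) - x^2 + x·(1 + 2/√(π)) + 2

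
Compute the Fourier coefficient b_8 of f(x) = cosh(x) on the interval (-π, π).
b_8 = (1/π) ∫_{-π}^{π} f(x)·sin(8x) dx.
Evaluate the integral (use parity and integration by parts as needed): b_8 = 0.

Final answer: 0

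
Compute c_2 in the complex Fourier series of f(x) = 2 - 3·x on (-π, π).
Compute the real Fourier coefficients first: a_2 = 0, b_2 = 3.
Then c_2 = (a_2 − i·b_2)/2 = -3·i/2.

Final answer: -3·i/2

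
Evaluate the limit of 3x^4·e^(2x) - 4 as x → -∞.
The product is a 0·∞ indeterminate form at x → -∞.
Rewrite the product as 3x^4 / e^(-2x) (an ∞/∞ form) and apply L'Hôpital, or use the standard hierarchy e^(2|x|) ≫ |x^4| as x → -∞.
The indeterminate product → 0, so the limit = -4.

Final answer: -4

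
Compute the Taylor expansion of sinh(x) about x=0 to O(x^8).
x^7/5040 + x^5/120 + x^3/6 + x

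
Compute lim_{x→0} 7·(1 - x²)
Direct substitution at x = 0 gives 7.

Final answer: 7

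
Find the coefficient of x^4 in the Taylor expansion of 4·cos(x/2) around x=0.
Expand to order 4: 4·cos(x/2) = x^4/96 - x^2/2 + 4 + O(x^5).
The coefficient of x^4 is 1/96.

Final answer: 1/96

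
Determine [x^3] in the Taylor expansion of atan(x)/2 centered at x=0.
Expand to order 3: atan(x)/2 = -x^3/6 + x/2 + O(x^4).
The coefficient of x^3 is -1/6.

Final answer: -1/6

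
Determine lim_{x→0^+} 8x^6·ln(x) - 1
The product is a 0·∞ indeterminate form at x → 0⁺.
Rewrite the product as 8·ln(x) / x^(-6) and apply L'Hôpital, or use the standard hierarchy x^(-6) ≫ |ln x| as x → 0⁺.
The indeterminate product → 0, so the limit = -1.

Final answer: -1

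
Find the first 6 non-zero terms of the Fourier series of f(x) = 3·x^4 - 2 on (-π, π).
(144 - 24·π^2)·cos(x) + (-9 + 6·π^2)·cos(2·x) + (16/9 - 8·π^2/3)·cos(3·x) + (-9/16 + 3·π^2/2)·cos(4·x) + (144/625 - 24·π^2/25)·cos(5·x) - 2 + 3·π^4/5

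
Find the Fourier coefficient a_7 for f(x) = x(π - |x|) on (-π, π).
a_7 = (1/π) ∫_{-π}^{π} f(x)·cos(7x) dx.
Evaluate the integral (use parity and integration by parts as needed): a_7 = 0.

Final answer: 0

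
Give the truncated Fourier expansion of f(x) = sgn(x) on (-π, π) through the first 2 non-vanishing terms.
4·sin(x)/π + 4·sin(3·x)/(3·π)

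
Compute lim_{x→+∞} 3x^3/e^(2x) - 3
The quotient is an ∞/∞ indeterminate form as x → +∞.
The exponential denominator e^(2x) dominates the polynomial numerator (e^x ≫ x^3 as x → ∞), so the quotient → 0.
Adding the constant: 0 - 3 = -3. Limit = -3.

Final answer: -3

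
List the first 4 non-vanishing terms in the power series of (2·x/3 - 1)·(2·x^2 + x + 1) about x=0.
4·x^3/3 - 4·x^2/3 - x/3 - 1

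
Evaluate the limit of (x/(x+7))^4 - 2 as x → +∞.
As x → +∞: x/(x+7) = 1/(1 + 7/x) → 1, and the 4th power of a limit-1 base also → 1; with the additive constant, 1 - 2 = -1.
Limit = -1.

Final answer: -1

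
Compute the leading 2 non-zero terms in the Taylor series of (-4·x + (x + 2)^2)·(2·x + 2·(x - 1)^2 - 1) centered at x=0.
4 - 8·x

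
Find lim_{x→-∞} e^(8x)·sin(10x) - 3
Evaluate the dominant behaviour as x → -∞; each term tends to a finite value or vanishes.
Limit = -3.

Final answer: -3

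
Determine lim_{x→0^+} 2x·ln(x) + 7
The product is a 0·∞ indeterminate form at x → 0⁺.
Rewrite the product as 2·ln(x) / x^(-1) and apply L'Hôpital, or use the standard hierarchy x^(-1) ≫ |ln x| as x → 0⁺.
The indeterminate product → 0, so the limit = 7.

Final answer: 7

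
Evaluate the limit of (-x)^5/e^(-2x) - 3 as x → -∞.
The quotient is an ∞/∞ indeterminate form as x → -∞.
Compare growth rates of the dominant terms (exponentials ≫ polynomials ≫ logarithms), or apply L'Hôpital's rule; the quotient → 0.
Adding the constant: 0 - 3 = -3. Limit = -3.

Final answer: -3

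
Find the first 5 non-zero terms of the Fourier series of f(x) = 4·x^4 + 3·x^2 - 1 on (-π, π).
(180 - 32·π^2)·cos(x) + (-9 + 8·π^2)·cos(2·x) + (28/27 - 32·π^2/9)·cos(3·x) + 2·π^2·cos(4·x) - 1 + π^2 + 4·π^4/5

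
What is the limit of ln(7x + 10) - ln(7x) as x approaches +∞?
This is an ∞ − ∞ indeterminate form.
Combine the logarithms: ln(7x+10) − ln(7x) = ln((7x+10)/(7x)) = ln(1 + 10/(7x)) → ln(1) = 0.
Limit = 0.

Final answer: 0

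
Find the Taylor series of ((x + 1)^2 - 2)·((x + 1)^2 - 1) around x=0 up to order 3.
4·x^3 + 3·x^2 - 2·x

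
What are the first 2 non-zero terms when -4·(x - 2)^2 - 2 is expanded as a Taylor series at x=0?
16·x - 18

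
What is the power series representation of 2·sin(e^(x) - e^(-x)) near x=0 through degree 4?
-2·x^3 + 4·x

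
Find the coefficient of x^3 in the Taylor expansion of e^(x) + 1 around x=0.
Expand to order 3: e^(x) + 1 = x^3/6 + x^2/2 + x + 2 + O(x^4).
The coefficient of x^3 is 1/6.

Final answer: 1/6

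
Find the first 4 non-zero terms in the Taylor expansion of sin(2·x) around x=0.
-8·x^7/315 + 4·x^5/15 - 4·x^3/3 + 2·x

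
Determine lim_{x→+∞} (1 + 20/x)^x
As x → +∞: this is the defining limit (1 + 20/x)^x → e^20.
Limit = e^(20).

Final answer: e^(20)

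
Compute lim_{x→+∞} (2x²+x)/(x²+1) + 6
Evaluate the dominant behaviour as x → +∞; each term tends to a finite value or vanishes.
Limit = 8.

Final answer: 8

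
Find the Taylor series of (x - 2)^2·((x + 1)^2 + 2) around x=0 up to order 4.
x^4 - 2·x^3 - x^2 - 4·x + 12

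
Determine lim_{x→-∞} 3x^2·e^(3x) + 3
The product is a 0·∞ indeterminate form at x → -∞.
Rewrite the product as 3x^2 / e^(-3x) (an ∞/∞ form) and apply L'Hôpital, or use the standard hierarchy e^(3|x|) ≫ |x^2| as x → -∞.
The indeterminate product → 0, so the limit = 3.

Final answer: 3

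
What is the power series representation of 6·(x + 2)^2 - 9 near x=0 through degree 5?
6·x^2 + 24·x + 15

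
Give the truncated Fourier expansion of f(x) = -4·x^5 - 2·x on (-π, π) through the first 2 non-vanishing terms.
(-964 - 8·π^4 + 160·π^2)·sin(x) + (-20·π^2 + 32 + 4·π^4)·sin(2·x)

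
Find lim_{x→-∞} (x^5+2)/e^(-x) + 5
The quotient is an ∞/∞ indeterminate form as x → -∞.
Compare growth rates of the dominant terms (exponentials ≫ polynomials ≫ logarithms), or apply L'Hôpital's rule; the quotient → 0.
Adding the constant: 0 + 5 = 5. Limit = 5.

Final answer: 5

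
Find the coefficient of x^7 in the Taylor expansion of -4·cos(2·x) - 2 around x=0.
Expand to order 7: -4·cos(2·x) - 2 = 16·x^6/45 - 8·x^4/3 + 8·x^2 - 6 + O(x^8).
The coefficient of x^7 is 0.

Final answer: 0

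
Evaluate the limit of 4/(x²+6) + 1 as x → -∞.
Evaluate the dominant behaviour as x → -∞; each term tends to a finite value or vanishes.
Limit = 1.

Final answer: 1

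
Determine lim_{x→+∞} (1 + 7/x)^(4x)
As x → +∞: write (1 + 7/x)^(4x) = ((1 + 7/x)^x)^4 → (e^7)^4 = e^28.
Limit = e^(28).

Final answer: e^(28)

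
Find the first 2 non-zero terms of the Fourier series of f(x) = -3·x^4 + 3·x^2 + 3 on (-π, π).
(-156 + 24·π^2)·cos(x) - 3·π^4/5 + 3 + π^2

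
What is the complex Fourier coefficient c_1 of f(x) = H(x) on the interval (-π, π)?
Compute the real Fourier coefficients first: a_1 = 0, b_1 = 2/π.
Then c_1 = (a_1 − i·b_1)/2 = -i/π.

Final answer: -i/π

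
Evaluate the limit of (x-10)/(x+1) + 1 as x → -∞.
Evaluate the dominant behaviour as x → -∞; each term tends to a finite value or vanishes.
Limit = 2.

Final answer: 2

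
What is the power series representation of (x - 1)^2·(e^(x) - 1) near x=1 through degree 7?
(-1 + e)·(x - 1)^2 + e·(x - 1)^3 + e·(x - 1)^4/2 + e·(x - 1)^5/6 + e·(x - 1)^6/24 + e·(x - 1)^7/120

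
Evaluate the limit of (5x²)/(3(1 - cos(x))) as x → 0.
Both numerator and denominator → 0 as x → 0; this is a 0/0 indeterminate form.
Expand each to leading order near x = 0: numerator ~ 5·x^2, denominator ~ 3·x^2/2.
The limit of the ratio is 10/3.

Final answer: 10/3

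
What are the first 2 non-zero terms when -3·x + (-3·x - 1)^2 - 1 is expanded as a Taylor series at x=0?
9·x^2 + 3·x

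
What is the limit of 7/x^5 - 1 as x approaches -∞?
Evaluate the dominant behaviour as x → -∞; each term tends to a finite value or vanishes.
Limit = -1.

Final answer: -1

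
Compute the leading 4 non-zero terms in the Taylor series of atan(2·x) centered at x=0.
-128·x^7/7 + 32·x^5/5 - 8·x^3/3 + 2·x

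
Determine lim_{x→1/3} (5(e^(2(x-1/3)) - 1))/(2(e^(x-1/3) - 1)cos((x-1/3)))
Both numerator and denominator → 0 as x → 1/3; this is a 0/0 indeterminate form.
Expand each to leading order near x = 1/3: numerator ~ 10·(x - 1/3), denominator ~ 2·(x - 1/3).
The limit of the ratio is 5.

Final answer: 5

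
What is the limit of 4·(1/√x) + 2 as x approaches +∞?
Evaluate the dominant behaviour as x → +∞; each term tends to a finite value or vanishes.
Limit = 2.

Final answer: 2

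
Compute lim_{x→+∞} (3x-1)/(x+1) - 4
Evaluate the dominant behaviour as x → +∞; each term tends to a finite value or vanishes.
Limit = -1.

Final answer: -1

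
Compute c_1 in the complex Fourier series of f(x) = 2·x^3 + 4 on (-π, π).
Compute the real Fourier coefficients first: a_1 = 0, b_1 = -24 + 4·π^2.
Then c_1 = (a_1 − i·b_1)/2 = -2·i·π^2 + 12·i.

Final answer: -2·i·π^2 + 12·i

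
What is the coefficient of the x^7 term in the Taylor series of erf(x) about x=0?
Expand to order 7: erf(x) = -x^7/(21·√(π)) + x^5/(5·√(π)) - 2·x^3/(3·√(π)) + 2·x/√(π) + O(x^8).
The coefficient of x^7 is -1/(21·√(π)).

Final answer: -1/(21·√(π))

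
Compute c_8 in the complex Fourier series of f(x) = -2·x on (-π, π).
Compute the real Fourier coefficients first: a_8 = 0, b_8 = 1/2.
Then c_8 = (a_8 − i·b_8)/2 = -i/4.

Final answer: -i/4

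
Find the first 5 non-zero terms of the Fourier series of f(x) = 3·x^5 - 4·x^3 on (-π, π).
(-128·π^2 + 6·π^4 + 768)·sin(x) + (-3·π^4 - 57/2 + 19·π^2)·sin(2·x) + (-64·π^2/9 + 128/27 + 2·π^4)·sin(3·x) + (-3·π^4/2 - 93/64 + 31·π^2/8)·sin(4·x) + (-64·π^2/25 + 384/625 + 6·π^4/5)·sin(5·x)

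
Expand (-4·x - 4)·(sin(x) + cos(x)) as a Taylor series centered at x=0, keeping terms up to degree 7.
2·x^7/315 - x^6/36 - x^5/5 + x^4/2 + 8·x^3/3 - 2·x^2 - 8·x - 4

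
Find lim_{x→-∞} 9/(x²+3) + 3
Evaluate the dominant behaviour as x → -∞; each term tends to a finite value or vanishes.
Limit = 3.

Final answer: 3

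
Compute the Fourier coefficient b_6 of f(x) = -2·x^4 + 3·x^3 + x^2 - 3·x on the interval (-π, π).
b_6 = (1/π) ∫_{-π}^{π} f(x)·sin(6x) dx.
Evaluate the integral (use parity and integration by parts as needed): b_6 = 7/6 - π^2.

Final answer: 7/6 - π^2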